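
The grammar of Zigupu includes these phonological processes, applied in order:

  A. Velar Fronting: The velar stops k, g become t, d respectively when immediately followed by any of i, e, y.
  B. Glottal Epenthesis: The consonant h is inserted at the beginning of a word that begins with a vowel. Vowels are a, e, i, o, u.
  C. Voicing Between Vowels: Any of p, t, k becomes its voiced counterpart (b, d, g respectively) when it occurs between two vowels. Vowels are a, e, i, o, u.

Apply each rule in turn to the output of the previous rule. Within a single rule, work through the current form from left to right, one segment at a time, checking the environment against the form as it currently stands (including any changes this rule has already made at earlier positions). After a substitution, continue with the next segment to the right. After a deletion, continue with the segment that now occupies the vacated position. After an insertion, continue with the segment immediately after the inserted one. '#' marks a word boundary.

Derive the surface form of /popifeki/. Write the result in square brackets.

[pobifedi]

A Velar Fronting: [popifeki] → [popifeti]
B Glottal Epenthesis: no change — [popifeti]
C Voicing Between Vowels: [popifeti] → [pobifedi]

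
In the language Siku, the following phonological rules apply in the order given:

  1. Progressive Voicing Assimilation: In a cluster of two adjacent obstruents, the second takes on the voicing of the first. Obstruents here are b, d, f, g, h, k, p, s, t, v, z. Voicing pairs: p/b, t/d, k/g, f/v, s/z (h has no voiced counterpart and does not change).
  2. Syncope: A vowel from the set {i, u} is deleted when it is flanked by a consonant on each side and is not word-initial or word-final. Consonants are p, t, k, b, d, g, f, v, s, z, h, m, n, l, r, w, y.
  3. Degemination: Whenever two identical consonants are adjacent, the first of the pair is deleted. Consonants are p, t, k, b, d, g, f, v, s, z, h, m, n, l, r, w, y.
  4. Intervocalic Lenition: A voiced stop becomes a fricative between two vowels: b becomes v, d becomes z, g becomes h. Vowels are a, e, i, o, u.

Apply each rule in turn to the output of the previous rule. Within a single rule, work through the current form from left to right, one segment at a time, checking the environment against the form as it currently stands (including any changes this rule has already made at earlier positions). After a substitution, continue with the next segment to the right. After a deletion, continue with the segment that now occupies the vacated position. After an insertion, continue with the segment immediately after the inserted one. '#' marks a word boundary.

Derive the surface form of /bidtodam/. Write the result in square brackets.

[bdozam]

1 Progressive Voicing Assimilation: [bidtodam] → [biddodam]
2 Syncope: [biddodam] → [bddodam]
3 Degemination: [bddodam] → [bdodam]
4 Intervocalic Lenition: [bdodam] → [bdozam]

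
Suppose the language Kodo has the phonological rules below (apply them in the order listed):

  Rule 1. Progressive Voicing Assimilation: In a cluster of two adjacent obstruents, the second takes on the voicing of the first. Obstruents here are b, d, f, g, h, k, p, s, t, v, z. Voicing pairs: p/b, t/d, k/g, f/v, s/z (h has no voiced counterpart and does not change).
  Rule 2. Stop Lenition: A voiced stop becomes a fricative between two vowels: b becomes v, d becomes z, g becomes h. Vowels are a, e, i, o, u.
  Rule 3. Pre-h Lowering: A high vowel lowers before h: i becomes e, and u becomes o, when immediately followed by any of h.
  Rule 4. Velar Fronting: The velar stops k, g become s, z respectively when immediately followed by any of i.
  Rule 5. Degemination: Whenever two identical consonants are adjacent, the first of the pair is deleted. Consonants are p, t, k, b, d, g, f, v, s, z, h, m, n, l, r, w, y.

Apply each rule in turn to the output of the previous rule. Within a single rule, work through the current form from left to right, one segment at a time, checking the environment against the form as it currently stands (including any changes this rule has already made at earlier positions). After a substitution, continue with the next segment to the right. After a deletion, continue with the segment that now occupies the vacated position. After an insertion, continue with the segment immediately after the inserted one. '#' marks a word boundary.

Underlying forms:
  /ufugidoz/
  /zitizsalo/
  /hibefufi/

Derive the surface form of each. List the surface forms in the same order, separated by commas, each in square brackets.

[ufohizoz], [zitizalo], [hivefufi]

/ufugidoz/:
  Rule 1 Progressive Voicing Assimilation: no change — [ufugidoz]
  Rule 2 Stop Lenition: [ufugidoz] → [ufuhizoz]
  Rule 3 Pre-h Lowering: [ufuhizoz] → [ufohizoz]
  Rule 4 Velar Fronting: no change — [ufohizoz]
  Rule 5 Degemination: no change — [ufohizoz]
/zitizsalo/:
  Rule 1 Progressive Voicing Assimilation: [zitizsalo] → [zitizzalo]
  Rule 2 Stop Lenition: no change — [zitizzalo]
  Rule 3 Pre-h Lowering: no change — [zitizzalo]
  Rule 4 Velar Fronting: no change — [zitizzalo]
  Rule 5 Degemination: [zitizzalo] → [zitizalo]
/hibefufi/:
  Rule 1 Progressive Voicing Assimilation: no change — [hibefufi]
  Rule 2 Stop Lenition: [hibefufi] → [hivefufi]
  Rule 3 Pre-h Lowering: no change — [hivefufi]
  Rule 4 Velar Fronting: no change — [hivefufi]
  Rule 5 Degemination: no change — [hivefufi]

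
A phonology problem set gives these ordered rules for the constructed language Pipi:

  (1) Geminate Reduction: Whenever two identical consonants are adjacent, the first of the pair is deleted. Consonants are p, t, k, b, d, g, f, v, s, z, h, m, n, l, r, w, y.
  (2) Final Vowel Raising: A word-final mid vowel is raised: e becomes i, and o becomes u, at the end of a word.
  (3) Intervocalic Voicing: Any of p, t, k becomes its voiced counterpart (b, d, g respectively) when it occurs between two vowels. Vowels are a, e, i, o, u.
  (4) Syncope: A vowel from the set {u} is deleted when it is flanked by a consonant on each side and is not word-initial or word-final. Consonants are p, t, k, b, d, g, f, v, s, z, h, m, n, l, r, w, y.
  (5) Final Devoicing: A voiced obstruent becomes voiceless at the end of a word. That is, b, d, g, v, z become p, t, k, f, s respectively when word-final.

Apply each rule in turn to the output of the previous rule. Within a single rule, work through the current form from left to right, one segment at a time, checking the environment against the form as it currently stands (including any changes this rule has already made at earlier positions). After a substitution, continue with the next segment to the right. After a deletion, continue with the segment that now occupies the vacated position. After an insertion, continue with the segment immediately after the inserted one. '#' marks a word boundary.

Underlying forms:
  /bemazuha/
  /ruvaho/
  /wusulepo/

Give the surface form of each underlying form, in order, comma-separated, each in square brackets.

[bemazha], [rvahu], [wslebu]

/bemazuha/:
  (1) Geminate Reduction: no change — [bemazuha]
  (2) Final Vowel Raising: no change — [bemazuha]
  (3) Intervocalic Voicing: no change — [bemazuha]
  (4) Syncope: [bemazuha] → [bemazha]
  (5) Final Devoicing: no change — [bemazha]
/ruvaho/:
  (1) Geminate Reduction: no change — [ruvaho]
  (2) Final Vowel Raising: [ruvaho] → [ruvahu]
  (3) Intervocalic Voicing: no change — [ruvahu]
  (4) Syncope: [ruvahu] → [rvahu]
  (5) Final Devoicing: no change — [rvahu]
/wusulepo/:
  (1) Geminate Reduction: no change — [wusulepo]
  (2) Final Vowel Raising: [wusulepo] → [wusulepu]
  (3) Intervocalic Voicing: [wusulepu] → [wusulebu]
  (4) Syncope: [wusulebu] → [wslebu]
  (5) Final Devoicing: no change — [wslebu]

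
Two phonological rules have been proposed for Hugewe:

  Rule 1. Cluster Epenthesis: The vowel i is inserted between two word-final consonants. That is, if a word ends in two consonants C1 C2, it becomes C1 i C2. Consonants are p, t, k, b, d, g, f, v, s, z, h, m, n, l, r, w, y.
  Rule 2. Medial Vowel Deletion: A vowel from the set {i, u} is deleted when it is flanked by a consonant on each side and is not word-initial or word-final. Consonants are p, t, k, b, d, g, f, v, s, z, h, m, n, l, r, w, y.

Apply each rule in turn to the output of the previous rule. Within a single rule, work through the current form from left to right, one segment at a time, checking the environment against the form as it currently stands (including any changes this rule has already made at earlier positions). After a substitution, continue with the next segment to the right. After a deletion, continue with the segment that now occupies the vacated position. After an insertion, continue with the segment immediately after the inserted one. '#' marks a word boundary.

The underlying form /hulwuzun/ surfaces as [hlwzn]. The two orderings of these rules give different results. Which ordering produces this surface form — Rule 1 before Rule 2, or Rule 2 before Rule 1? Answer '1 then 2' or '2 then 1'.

1 then 2

Order 1 then 2:
  1 Cluster Epenthesis: no change — [hulwuzun]
  2 Medial Vowel Deletion: [hulwuzun] → [hlwzn]
  result: [hlwzn]
Order 2 then 1:
  2 Medial Vowel Deletion: [hulwuzun] → [hlwzn]
  1 Cluster Epenthesis: [hlwzn] → [hlwzin]
  result: [hlwzin]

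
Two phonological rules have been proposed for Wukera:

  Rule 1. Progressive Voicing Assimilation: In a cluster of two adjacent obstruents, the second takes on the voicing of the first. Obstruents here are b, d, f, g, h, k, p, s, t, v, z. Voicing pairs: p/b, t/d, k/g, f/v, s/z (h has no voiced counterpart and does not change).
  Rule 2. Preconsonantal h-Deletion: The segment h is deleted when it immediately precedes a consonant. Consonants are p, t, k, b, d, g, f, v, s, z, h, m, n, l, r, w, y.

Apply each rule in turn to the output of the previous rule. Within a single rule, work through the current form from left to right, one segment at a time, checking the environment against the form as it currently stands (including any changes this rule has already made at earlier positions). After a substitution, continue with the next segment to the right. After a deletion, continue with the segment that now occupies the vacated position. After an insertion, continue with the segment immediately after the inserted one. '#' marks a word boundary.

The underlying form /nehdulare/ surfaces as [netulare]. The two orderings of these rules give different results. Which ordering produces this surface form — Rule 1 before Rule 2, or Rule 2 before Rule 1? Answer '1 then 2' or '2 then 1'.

Order 1 then 2:
  1 Progressive Voicing Assimilation: [nehdulare] → [nehtulare]
  2 Preconsonantal h-Deletion: [nehtulare] → [netulare]
  result: [netulare]
Order 2 then 1:
  2 Preconsonantal h-Deletion: [nehdulare] → [nedulare]
  1 Progressive Voicing Assimilation: no change — [nedulare]
  result: [nedulare]

1 then 2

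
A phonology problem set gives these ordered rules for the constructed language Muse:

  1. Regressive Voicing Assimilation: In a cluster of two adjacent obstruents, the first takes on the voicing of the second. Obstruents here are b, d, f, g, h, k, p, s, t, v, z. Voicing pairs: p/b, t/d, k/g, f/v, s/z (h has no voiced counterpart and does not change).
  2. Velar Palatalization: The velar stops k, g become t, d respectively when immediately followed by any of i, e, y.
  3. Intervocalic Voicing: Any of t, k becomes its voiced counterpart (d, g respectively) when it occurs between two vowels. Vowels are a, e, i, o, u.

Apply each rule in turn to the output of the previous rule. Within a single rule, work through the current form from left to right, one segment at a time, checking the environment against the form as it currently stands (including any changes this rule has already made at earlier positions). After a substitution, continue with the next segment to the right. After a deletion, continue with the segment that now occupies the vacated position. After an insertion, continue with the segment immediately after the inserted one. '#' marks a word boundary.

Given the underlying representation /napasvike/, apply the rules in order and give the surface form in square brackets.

[napazvide]

1 Regressive Voicing Assimilation: [napasvike] → [napazvike]
2 Velar Palatalization: [napazvike] → [napazvite]
3 Intervocalic Voicing: [napazvite] → [napazvide]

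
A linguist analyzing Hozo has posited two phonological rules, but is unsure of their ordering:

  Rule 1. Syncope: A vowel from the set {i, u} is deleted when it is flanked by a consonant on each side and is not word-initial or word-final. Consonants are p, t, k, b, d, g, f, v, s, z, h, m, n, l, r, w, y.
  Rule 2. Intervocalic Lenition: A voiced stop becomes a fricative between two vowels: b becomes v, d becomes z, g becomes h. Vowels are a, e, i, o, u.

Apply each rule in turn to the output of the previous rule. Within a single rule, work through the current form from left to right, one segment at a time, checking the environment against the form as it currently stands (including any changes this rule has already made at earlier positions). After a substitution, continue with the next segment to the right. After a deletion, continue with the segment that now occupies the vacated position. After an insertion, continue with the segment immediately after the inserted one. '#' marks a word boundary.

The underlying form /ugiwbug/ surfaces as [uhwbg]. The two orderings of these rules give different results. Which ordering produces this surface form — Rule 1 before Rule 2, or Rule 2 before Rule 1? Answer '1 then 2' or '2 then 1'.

2 then 1

Order 1 then 2:
  1 Syncope: [ugiwbug] → [ugwbg]
  2 Intervocalic Lenition: no change — [ugwbg]
  result: [ugwbg]
Order 2 then 1:
  2 Intervocalic Lenition: [ugiwbug] → [uhiwbug]
  1 Syncope: [uhiwbug] → [uhwbg]
  result: [uhwbg]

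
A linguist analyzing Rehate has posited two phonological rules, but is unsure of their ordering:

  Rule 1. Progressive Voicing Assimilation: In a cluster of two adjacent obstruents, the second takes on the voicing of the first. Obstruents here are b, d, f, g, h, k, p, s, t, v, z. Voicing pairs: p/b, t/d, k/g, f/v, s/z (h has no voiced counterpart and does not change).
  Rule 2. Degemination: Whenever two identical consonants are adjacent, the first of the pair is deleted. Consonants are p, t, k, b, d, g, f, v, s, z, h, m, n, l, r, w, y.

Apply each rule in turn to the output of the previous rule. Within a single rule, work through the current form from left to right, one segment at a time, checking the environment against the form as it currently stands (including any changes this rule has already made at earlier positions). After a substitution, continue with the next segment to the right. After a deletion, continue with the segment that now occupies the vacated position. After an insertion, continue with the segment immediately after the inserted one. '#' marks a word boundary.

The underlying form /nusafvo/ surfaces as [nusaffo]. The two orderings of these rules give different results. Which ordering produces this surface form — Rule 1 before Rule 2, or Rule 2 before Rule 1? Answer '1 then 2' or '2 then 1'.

Order 1 then 2:
  1 Progressive Voicing Assimilation: [nusafvo] → [nusaffo]
  2 Degemination: [nusaffo] → [nusafo]
  result: [nusafo]
Order 2 then 1:
  2 Degemination: no change — [nusafvo]
  1 Progressive Voicing Assimilation: [nusafvo] → [nusaffo]
  result: [nusaffo]

2 then 1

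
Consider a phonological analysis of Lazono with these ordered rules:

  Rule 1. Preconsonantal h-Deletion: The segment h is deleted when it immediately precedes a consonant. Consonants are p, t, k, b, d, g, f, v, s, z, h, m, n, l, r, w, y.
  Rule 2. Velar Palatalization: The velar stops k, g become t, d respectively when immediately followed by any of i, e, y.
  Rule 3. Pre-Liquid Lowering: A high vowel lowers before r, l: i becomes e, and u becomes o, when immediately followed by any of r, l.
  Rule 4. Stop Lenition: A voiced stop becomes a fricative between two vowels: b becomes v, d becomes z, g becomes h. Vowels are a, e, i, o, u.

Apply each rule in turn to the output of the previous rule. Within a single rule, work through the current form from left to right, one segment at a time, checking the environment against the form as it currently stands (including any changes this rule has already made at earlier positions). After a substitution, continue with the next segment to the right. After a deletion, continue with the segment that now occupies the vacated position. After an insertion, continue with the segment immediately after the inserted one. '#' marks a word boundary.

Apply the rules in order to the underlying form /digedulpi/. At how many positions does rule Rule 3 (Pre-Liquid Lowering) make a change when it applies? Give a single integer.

Rule 1 Preconsonantal h-Deletion: no change — [digedulpi]
Rule 2 Velar Palatalization: [digedulpi] → [didedulpi]
Rule 3 Pre-Liquid Lowering: [didedulpi] → [didedolpi]
Rule 4 Stop Lenition: [didedolpi] → [dizezolpi]
Rule Rule 3 changed 1 position(s).

1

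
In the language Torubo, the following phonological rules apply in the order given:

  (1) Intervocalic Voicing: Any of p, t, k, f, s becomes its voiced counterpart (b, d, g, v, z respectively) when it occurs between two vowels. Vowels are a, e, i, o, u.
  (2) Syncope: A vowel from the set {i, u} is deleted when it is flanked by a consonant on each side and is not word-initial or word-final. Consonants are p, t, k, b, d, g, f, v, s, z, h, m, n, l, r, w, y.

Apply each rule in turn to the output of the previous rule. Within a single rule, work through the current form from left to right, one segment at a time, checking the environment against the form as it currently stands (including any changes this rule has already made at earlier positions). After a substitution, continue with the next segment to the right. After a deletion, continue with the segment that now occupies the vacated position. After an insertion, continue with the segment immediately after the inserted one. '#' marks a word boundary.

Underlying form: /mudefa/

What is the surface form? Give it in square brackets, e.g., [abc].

[mdeva]

(1) Intervocalic Voicing: [mudefa] → [mudeva]
(2) Syncope: [mudeva] → [mdeva]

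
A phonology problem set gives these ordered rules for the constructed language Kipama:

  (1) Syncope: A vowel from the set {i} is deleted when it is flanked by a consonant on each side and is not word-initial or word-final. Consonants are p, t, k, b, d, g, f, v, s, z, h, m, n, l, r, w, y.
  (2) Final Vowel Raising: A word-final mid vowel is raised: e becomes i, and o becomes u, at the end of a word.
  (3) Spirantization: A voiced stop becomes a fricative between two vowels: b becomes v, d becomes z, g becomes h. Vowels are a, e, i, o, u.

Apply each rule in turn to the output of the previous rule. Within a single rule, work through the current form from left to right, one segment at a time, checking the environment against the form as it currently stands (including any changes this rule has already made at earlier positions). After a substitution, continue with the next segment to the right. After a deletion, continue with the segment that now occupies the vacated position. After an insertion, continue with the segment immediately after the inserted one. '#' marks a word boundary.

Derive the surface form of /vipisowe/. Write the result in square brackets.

(1) Syncope: [vipisowe] → [vpsowe]
(2) Final Vowel Raising: [vpsowe] → [vpsowi]
(3) Spirantization: no change — [vpsowi]

[vpsowi]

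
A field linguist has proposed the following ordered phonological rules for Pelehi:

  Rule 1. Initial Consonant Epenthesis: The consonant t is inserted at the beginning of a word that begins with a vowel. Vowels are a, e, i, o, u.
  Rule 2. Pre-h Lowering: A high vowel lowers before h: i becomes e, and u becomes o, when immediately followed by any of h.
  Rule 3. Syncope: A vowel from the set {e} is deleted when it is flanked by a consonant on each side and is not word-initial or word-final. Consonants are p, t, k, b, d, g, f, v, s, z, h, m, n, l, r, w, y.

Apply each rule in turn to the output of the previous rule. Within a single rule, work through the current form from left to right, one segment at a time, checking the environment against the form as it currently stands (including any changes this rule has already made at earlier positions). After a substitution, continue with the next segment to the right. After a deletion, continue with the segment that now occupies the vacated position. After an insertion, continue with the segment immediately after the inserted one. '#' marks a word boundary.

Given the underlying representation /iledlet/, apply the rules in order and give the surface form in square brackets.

Rule 1 Initial Consonant Epenthesis: [iledlet] → [tiledlet]
Rule 2 Pre-h Lowering: no change — [tiledlet]
Rule 3 Syncope: [tiledlet] → [tildlt]

[tildlt]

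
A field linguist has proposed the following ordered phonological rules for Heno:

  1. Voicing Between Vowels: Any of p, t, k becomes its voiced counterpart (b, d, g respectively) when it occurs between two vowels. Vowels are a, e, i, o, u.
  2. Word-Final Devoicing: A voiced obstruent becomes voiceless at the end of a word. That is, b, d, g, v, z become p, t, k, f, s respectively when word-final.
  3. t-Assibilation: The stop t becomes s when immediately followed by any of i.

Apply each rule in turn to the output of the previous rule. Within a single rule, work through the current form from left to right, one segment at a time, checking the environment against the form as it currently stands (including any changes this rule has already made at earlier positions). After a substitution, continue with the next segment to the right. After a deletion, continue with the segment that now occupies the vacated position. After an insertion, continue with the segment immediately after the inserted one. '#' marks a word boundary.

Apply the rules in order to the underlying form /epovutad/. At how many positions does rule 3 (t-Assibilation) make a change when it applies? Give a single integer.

0

1 Voicing Between Vowels: [epovutad] → [ebovudad]
2 Word-Final Devoicing: [ebovudad] → [ebovudat]
3 t-Assibilation: no change — [ebovudat]
Rule 3 changed 0 position(s).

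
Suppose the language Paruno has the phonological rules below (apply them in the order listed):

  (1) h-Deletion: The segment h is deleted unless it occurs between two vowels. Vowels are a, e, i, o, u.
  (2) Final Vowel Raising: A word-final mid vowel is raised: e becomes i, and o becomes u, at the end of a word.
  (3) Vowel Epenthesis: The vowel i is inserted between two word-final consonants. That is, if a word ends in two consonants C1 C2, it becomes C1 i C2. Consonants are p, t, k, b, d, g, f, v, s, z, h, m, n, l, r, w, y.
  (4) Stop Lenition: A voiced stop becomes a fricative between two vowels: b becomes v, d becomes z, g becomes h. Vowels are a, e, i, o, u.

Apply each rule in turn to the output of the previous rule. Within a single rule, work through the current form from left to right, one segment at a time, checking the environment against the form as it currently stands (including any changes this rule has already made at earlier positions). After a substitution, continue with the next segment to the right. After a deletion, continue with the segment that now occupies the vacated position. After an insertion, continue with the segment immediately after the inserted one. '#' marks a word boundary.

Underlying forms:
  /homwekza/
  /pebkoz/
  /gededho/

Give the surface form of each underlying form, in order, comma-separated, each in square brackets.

[omwekza], [pebkoz], [gezezu]

/homwekza/:
  (1) h-Deletion: [homwekza] → [omwekza]
  (2) Final Vowel Raising: no change — [omwekza]
  (3) Vowel Epenthesis: no change — [omwekza]
  (4) Stop Lenition: no change — [omwekza]
/pebkoz/:
  (1) h-Deletion: no change — [pebkoz]
  (2) Final Vowel Raising: no change — [pebkoz]
  (3) Vowel Epenthesis: no change — [pebkoz]
  (4) Stop Lenition: no change — [pebkoz]
/gededho/:
  (1) h-Deletion: [gededho] → [gededo]
  (2) Final Vowel Raising: [gededo] → [gededu]
  (3) Vowel Epenthesis: no change — [gededu]
  (4) Stop Lenition: [gededu] → [gezezu]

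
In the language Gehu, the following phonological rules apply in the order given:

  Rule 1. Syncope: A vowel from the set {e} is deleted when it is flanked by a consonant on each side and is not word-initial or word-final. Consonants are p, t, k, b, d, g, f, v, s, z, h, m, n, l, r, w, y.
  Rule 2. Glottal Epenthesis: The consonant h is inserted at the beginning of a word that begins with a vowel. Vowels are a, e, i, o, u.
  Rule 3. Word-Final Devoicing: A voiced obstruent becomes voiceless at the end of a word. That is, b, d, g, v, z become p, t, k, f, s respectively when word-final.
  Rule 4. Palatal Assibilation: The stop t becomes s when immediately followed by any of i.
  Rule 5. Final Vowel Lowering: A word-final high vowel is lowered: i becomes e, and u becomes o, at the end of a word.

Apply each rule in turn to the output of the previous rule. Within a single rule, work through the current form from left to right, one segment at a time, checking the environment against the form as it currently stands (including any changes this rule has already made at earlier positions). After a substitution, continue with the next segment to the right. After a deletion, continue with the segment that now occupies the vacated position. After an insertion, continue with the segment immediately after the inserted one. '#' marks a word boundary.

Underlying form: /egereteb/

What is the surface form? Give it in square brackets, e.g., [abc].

Rule 1 Syncope: [egereteb] → [egrtb]
Rule 2 Glottal Epenthesis: [egrtb] → [hegrtb]
Rule 3 Word-Final Devoicing: [hegrtb] → [hegrtp]
Rule 4 Palatal Assibilation: no change — [hegrtp]
Rule 5 Final Vowel Lowering: no change — [hegrtp]

[hegrtp]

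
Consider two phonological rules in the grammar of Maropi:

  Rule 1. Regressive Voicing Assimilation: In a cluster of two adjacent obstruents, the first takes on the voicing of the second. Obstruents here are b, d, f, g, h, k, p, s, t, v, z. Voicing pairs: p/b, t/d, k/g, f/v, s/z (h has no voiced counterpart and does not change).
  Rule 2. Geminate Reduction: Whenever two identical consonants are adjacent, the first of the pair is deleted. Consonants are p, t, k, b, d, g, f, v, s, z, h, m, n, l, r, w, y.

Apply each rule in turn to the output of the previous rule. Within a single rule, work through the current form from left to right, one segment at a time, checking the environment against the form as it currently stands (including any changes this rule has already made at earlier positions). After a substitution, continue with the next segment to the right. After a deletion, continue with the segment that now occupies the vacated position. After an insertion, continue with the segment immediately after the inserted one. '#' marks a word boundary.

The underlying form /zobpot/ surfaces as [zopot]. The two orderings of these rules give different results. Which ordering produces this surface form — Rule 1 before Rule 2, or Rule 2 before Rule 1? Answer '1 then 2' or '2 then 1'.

Order 1 then 2:
  1 Regressive Voicing Assimilation: [zobpot] → [zoppot]
  2 Geminate Reduction: [zoppot] → [zopot]
  result: [zopot]
Order 2 then 1:
  2 Geminate Reduction: no change — [zobpot]
  1 Regressive Voicing Assimilation: [zobpot] → [zoppot]
  result: [zoppot]

1 then 2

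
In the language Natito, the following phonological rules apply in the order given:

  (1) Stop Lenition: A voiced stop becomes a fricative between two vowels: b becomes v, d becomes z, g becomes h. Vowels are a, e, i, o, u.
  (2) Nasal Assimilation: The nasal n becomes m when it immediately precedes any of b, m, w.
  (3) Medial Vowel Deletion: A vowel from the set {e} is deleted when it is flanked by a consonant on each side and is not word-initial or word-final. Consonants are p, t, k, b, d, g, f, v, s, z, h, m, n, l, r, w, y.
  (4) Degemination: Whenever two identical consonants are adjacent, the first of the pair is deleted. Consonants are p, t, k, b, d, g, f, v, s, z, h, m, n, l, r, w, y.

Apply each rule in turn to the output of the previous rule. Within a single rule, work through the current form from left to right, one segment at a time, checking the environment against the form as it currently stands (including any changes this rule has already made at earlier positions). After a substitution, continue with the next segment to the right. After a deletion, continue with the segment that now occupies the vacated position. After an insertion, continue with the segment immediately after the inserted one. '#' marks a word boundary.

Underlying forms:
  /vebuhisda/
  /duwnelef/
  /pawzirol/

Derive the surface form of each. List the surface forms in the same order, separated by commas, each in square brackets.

/vebuhisda/:
  (1) Stop Lenition: [vebuhisda] → [vevuhisda]
  (2) Nasal Assimilation: no change — [vevuhisda]
  (3) Medial Vowel Deletion: [vevuhisda] → [vvuhisda]
  (4) Degemination: [vvuhisda] → [vuhisda]
/duwnelef/:
  (1) Stop Lenition: no change — [duwnelef]
  (2) Nasal Assimilation: no change — [duwnelef]
  (3) Medial Vowel Deletion: [duwnelef] → [duwnlf]
  (4) Degemination: no change — [duwnlf]
/pawzirol/:
  (1) Stop Lenition: no change — [pawzirol]
  (2) Nasal Assimilation: no change — [pawzirol]
  (3) Medial Vowel Deletion: no change — [pawzirol]
  (4) Degemination: no change — [pawzirol]

[vuhisda], [duwnlf], [pawzirol]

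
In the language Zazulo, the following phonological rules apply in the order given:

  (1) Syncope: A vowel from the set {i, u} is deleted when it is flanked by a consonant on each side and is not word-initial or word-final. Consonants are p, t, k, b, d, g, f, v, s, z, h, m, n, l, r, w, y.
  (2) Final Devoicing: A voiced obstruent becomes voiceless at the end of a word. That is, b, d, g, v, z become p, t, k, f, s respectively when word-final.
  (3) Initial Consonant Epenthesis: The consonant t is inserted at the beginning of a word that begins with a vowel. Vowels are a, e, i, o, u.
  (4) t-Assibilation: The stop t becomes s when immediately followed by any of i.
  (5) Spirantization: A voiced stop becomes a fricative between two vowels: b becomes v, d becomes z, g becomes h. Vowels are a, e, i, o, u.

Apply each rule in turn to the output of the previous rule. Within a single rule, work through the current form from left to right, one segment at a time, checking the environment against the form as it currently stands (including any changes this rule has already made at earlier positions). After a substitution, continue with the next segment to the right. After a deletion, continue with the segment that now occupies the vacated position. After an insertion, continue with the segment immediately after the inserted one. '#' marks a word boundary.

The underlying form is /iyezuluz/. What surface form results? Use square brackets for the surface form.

[siyezls]

(1) Syncope: [iyezuluz] → [iyezlz]
(2) Final Devoicing: [iyezlz] → [iyezls]
(3) Initial Consonant Epenthesis: [iyezls] → [tiyezls]
(4) t-Assibilation: [tiyezls] → [siyezls]
(5) Spirantization: no change — [siyezls]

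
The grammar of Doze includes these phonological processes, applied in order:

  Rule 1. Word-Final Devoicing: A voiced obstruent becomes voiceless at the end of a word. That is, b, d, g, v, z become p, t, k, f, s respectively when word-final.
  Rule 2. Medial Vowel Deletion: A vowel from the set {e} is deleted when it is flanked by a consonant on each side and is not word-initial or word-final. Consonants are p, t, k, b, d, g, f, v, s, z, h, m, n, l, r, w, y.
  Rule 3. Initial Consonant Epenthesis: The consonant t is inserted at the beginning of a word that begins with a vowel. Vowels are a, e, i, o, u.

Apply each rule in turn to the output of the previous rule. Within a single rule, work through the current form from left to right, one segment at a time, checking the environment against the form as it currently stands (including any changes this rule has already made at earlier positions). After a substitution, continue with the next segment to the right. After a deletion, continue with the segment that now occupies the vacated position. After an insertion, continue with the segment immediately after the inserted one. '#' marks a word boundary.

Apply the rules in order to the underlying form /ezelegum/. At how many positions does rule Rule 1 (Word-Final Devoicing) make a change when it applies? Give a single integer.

0

Rule 1 Word-Final Devoicing: no change — [ezelegum]
Rule 2 Medial Vowel Deletion: [ezelegum] → [ezlgum]
Rule 3 Initial Consonant Epenthesis: [ezlgum] → [tezlgum]
Rule Rule 1 changed 0 position(s).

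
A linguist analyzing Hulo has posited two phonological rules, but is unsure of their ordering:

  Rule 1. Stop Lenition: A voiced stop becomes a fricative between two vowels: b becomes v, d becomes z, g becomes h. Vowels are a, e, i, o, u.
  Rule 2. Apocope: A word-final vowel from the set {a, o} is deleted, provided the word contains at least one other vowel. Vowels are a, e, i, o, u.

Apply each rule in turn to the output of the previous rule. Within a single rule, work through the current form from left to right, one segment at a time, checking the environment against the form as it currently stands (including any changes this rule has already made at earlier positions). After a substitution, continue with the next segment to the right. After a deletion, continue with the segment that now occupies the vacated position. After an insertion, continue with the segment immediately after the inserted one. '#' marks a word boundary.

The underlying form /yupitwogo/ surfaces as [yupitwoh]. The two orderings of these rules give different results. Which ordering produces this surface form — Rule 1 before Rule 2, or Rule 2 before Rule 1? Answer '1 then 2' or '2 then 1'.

1 then 2

Order 1 then 2:
  1 Stop Lenition: [yupitwogo] → [yupitwoho]
  2 Apocope: [yupitwoho] → [yupitwoh]
  result: [yupitwoh]
Order 2 then 1:
  2 Apocope: [yupitwogo] → [yupitwog]
  1 Stop Lenition: no change — [yupitwog]
  result: [yupitwog]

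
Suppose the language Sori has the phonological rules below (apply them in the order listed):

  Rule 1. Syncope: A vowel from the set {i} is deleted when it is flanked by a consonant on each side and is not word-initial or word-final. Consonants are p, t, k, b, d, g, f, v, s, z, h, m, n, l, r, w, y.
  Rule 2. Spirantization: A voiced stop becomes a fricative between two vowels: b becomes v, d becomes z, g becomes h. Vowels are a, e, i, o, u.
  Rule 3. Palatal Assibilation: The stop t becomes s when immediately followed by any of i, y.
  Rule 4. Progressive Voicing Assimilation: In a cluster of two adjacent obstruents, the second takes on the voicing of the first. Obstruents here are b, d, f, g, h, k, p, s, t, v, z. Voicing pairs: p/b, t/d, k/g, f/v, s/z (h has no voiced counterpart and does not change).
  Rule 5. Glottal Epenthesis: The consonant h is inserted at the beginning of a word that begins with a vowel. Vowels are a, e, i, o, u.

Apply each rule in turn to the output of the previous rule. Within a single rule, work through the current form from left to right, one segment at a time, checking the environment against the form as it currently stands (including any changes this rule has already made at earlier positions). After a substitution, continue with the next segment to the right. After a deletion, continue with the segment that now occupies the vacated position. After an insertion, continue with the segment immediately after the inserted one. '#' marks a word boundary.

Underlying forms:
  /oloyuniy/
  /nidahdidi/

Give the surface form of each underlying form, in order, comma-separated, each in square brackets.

[holoyuny], [ndahtti]

/oloyuniy/:
  Rule 1 Syncope: [oloyuniy] → [oloyuny]
  Rule 2 Spirantization: no change — [oloyuny]
  Rule 3 Palatal Assibilation: no change — [oloyuny]
  Rule 4 Progressive Voicing Assimilation: no change — [oloyuny]
  Rule 5 Glottal Epenthesis: [oloyuny] → [holoyuny]
/nidahdidi/:
  Rule 1 Syncope: [nidahdidi] → [ndahddi]
  Rule 2 Spirantization: no change — [ndahddi]
  Rule 3 Palatal Assibilation: no change — [ndahddi]
  Rule 4 Progressive Voicing Assimilation: [ndahddi] → [ndahtti]
  Rule 5 Glottal Epenthesis: no change — [ndahtti]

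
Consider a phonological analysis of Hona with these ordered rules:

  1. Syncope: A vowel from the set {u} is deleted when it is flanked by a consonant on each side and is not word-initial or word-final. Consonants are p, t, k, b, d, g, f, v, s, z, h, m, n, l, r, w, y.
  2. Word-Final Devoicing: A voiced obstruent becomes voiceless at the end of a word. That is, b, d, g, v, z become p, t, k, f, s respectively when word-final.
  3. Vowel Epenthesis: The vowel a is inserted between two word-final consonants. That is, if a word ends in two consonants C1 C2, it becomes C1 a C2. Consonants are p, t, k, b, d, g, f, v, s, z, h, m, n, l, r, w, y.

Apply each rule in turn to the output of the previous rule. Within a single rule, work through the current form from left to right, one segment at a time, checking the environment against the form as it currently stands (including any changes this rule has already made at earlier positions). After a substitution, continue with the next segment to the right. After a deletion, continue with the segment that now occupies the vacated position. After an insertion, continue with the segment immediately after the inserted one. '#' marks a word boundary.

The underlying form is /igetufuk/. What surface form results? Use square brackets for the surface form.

[igetfak]

1 Syncope: [igetufuk] → [igetfk]
2 Word-Final Devoicing: no change — [igetfk]
3 Vowel Epenthesis: [igetfk] → [igetfak]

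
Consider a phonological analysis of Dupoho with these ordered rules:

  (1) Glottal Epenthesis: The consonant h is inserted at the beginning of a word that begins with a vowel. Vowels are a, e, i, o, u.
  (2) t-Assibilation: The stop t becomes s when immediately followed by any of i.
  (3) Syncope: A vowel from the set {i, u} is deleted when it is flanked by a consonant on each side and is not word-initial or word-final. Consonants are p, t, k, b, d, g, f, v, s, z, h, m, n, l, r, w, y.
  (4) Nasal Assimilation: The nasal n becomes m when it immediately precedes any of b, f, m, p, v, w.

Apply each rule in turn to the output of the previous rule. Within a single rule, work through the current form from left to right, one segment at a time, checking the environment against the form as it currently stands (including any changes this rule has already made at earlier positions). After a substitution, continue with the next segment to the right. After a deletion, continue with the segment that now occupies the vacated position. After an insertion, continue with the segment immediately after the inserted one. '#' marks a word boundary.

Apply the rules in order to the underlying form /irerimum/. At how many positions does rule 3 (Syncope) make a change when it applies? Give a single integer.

3

(1) Glottal Epenthesis: [irerimum] → [hirerimum]
(2) t-Assibilation: no change — [hirerimum]
(3) Syncope: [hirerimum] → [hrermm]
(4) Nasal Assimilation: no change — [hrermm]
Rule 3 changed 3 position(s).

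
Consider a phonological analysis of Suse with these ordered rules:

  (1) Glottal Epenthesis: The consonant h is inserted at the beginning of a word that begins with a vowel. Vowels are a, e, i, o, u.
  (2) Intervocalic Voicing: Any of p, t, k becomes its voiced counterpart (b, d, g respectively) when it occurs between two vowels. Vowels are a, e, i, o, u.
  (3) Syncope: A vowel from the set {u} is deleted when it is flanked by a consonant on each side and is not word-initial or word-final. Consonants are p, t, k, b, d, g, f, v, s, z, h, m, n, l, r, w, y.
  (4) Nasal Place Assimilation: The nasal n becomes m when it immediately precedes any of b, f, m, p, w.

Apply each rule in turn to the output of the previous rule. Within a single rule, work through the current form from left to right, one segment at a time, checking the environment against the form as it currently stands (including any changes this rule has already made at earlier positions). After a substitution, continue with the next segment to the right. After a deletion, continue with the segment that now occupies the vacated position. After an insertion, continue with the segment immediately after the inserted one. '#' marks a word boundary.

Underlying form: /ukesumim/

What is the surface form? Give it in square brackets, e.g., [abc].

[hgesmim]

(1) Glottal Epenthesis: [ukesumim] → [hukesumim]
(2) Intervocalic Voicing: [hukesumim] → [hugesumim]
(3) Syncope: [hugesumim] → [hgesmim]
(4) Nasal Place Assimilation: no change — [hgesmim]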